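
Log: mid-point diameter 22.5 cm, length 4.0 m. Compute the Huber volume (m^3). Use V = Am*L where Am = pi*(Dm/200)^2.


Huber: V = Am * L,  Am = pi*(Dm/200)^2
Am = pi*(22.5/200)^2 = 0.039761 m^2
V = 0.039761*4.0 = 0.159 m^3

0.159


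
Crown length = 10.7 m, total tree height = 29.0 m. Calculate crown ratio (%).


Formula: Crown Ratio = (Crown Length / Total Height) * 100
CR = (10.7 m / 29.0 m) * 100
CR = 0.369 * 100 = 36.9%

36.9


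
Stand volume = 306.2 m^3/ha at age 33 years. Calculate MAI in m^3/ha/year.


Formula: MAI = Total Volume / Stand Age
MAI = 306.2 m^3/ha / 33 years
MAI = 9.28 m^3/ha/year

9.28


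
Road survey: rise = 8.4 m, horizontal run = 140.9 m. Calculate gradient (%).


Formula: Gradient = rise / run * 100
Gradient = 8.4 / 140.9 * 100 = 6.0%

6.0


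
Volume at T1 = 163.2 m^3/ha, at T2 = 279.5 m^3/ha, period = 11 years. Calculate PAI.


Formula: PAI = (V_T2 - V_T1) / (T2 - T1)
Volume increment = 279.5 - 163.2 = 116.3 m^3/ha
PAI = 116.3 / 11 = 10.57 m^3/ha/year

10.57


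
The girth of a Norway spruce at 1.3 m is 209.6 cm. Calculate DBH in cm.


Formula: DBH = C / pi
DBH = 209.6 / pi
pi = 3.14159...
DBH = 66.7 cm

66.7


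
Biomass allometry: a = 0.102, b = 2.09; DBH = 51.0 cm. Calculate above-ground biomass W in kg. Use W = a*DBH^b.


Formula: W = a * DBH^b  (allometric power law)
DBH^b = 51.0^2.09 = 3705.2854
W = 0.102 * 3705.2854 = 377.9 kg

377.9


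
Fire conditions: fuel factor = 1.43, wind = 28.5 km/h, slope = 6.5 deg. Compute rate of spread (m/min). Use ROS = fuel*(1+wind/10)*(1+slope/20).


Formula: ROS = fuel * (1 + wind/10) * (1 + slope/20)
Wind factor = 1 + 28.5/10 = 3.85
Slope factor = 1 + 6.5/20 = 1.325
ROS = 1.43 * 3.85 * 1.325 = 7.29 m/min

7.29


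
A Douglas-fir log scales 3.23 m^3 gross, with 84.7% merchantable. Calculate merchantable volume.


Formula: MV = V_total * (merchantable_pct / 100)
Merchantable fraction = 84.7% / 100 = 0.847
MV = 3.23 m^3 * 0.847 = 2.736 m^3

2.736


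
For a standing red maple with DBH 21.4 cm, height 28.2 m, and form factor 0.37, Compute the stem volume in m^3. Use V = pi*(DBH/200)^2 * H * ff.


Formula: V = pi * (DBH/200)^2 * H * ff
Radius = DBH/200 = 21.4/200 = 0.107 m
Radius^2 = 0.107^2 = 0.011449 m^2
V = pi * 0.011449 * 28.2 * 0.37
V = 0.375 m^3

0.375


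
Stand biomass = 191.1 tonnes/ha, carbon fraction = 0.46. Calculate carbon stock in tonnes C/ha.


Formula: Carbon Stock = Biomass * Carbon Fraction
C = 191.1 t/ha * 0.46
C = 87.9 t C/ha

87.9


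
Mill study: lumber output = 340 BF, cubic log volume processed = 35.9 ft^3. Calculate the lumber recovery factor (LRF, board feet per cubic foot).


Formula: LRF = Lumber Output (BF) / Log Input (ft^3)
LRF = 340 BF / 35.9 ft^3
LRF = 9.47 BF/ft^3

9.47


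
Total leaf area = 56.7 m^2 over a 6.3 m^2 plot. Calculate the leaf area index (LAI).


Formula: LAI = total leaf area / ground area  (dimensionless)
LAI = 56.7 m^2 / 6.3 m^2
LAI = 9.0

9.0


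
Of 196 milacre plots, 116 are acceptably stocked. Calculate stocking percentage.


Formula: Stocking % = stocked plots / total plots * 100
Stocking = 116 / 196 * 100
Stocking = 0.5918 * 100 = 59.2%

59.2


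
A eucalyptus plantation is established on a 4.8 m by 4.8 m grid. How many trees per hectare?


Formula: TPH = 10000 m^2/ha / (spacing_x * spacing_y)
Area per tree = 4.8 m * 4.8 m = 23.04 m^2
TPH = 10000 / 23.04 = 434 trees/ha

434


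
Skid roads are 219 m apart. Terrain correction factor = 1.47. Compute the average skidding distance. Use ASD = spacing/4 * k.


Formula: ASD = (spacing / 4) * correction
Uncorrected distance = spacing / 4 = 219 / 4 = 54.75 m
ASD = 54.75 * 1.47 = 80 m

80


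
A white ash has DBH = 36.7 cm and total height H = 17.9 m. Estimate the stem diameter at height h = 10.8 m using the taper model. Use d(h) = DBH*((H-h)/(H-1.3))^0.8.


Taper: d(h) = DBH * ((H - h) / (H - 1.3))^0.8
Numerator = H - h = 17.9 - 10.8 = 7.1 m
Denominator = H - 1.3 = 17.9 - 1.3 = 16.6 m
Ratio = 7.1 / 16.6 = 0.42771
d = 36.7 * 0.42771^0.8 = 18.6 cm

18.6


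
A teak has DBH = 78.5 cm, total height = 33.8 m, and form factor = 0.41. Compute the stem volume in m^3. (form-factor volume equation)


Formula: V = pi * (DBH/200)^2 * H * ff
Radius = DBH/200 = 78.5/200 = 0.3925 m
Radius^2 = 0.3925^2 = 0.15405625 m^2
V = pi * 0.15405625 * 33.8 * 0.41
V = 6.707 m^3

6.707


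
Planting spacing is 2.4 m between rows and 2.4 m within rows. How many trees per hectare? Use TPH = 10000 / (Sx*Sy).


Formula: TPH = 10000 m^2/ha / (spacing_x * spacing_y)
Area per tree = 2.4 m * 2.4 m = 5.76 m^2
TPH = 10000 / 5.76 = 1736 trees/ha

1736


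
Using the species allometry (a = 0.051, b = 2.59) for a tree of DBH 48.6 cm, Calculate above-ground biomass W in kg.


Formula: W = a * DBH^b  (allometric power law)
DBH^b = 48.6^2.59 = 23355.4338
W = 0.051 * 23355.4338 = 1191.1 kg

1191.1


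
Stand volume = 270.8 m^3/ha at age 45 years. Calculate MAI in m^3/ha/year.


Formula: MAI = Total Volume / Stand Age
MAI = 270.8 m^3/ha / 45 years
MAI = 6.02 m^3/ha/year

6.02


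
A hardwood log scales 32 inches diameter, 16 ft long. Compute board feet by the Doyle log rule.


Doyle: BF = (D - 4)^2 * L / 16
Adjusted diameter = 32 - 4 = 28 in
(D-4)^2 = 28^2 = 784
BF = 784 * 16 / 16 = 784 BF

784


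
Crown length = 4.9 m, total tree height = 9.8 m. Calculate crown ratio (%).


Formula: Crown Ratio = (Crown Length / Total Height) * 100
CR = (4.9 m / 9.8 m) * 100
CR = 0.5 * 100 = 50.0%

50.0


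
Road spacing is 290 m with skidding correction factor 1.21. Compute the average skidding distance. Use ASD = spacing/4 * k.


Formula: ASD = (spacing / 4) * correction
Uncorrected distance = spacing / 4 = 290 / 4 = 72.5 m
ASD = 72.5 * 1.21 = 88 m

88


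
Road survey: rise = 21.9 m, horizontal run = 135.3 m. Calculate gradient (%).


Formula: Gradient = rise / run * 100
Gradient = 21.9 / 135.3 * 100 = 16.2%

16.2


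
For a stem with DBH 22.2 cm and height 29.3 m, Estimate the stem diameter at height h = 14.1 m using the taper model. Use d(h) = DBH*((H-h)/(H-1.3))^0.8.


Taper: d(h) = DBH * ((H - h) / (H - 1.3))^0.8
Numerator = H - h = 29.3 - 14.1 = 15.2 m
Denominator = H - 1.3 = 29.3 - 1.3 = 28.0 m
Ratio = 15.2 / 28.0 = 0.54286
d = 22.2 * 0.54286^0.8 = 13.6 cm

13.6


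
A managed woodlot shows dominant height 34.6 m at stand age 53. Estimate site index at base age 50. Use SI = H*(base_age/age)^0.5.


Formula: SI = H_dom * (base_age / age)^0.5
Age ratio = 50 / 53 = 0.9434
sqrt(age_ratio) = 0.97129
SI = 34.6 * 0.97129 = 33.6 m

33.6


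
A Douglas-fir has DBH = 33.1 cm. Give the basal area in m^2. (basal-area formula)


Formula: BA = pi * (DBH/2)^2 / 10000  (cm^2 to m^2)
Radius = DBH/2 = 33.1/2 = 16.55 cm
BA = pi * 16.55^2 / 10000
   = 860.4901 cm^2 / 10000
   = 0.086 m^2

0.086


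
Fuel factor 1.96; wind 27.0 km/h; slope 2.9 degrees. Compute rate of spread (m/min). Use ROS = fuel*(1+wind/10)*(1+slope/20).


Formula: ROS = fuel * (1 + wind/10) * (1 + slope/20)
Wind factor = 1 + 27.0/10 = 3.7
Slope factor = 1 + 2.9/20 = 1.145
ROS = 1.96 * 3.7 * 1.145 = 8.3 m/min

8.3


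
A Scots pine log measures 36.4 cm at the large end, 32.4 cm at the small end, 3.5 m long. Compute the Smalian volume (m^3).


Smalian: V = (A1 + A2)/2 * L,  A = pi*(D/200)^2
A1 = pi*(36.4/200)^2 = 0.104062 m^2
A2 = pi*(32.4/200)^2 = 0.082448 m^2
V = (0.104062+0.082448)/2*3.5 = 0.3264 m^3

0.3264


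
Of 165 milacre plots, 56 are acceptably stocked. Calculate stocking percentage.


Formula: Stocking % = stocked plots / total plots * 100
Stocking = 56 / 165 * 100
Stocking = 0.3394 * 100 = 33.9%

33.9


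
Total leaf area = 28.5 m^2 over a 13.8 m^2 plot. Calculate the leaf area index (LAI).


Formula: LAI = total leaf area / ground area  (dimensionless)
LAI = 28.5 m^2 / 13.8 m^2
LAI = 2.07

2.07


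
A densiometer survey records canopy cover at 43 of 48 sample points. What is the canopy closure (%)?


Formula: Canopy closure = covered points / total points * 100
Closure = 43 / 48 * 100
Closure = 0.8958 * 100 = 89.6%

89.6


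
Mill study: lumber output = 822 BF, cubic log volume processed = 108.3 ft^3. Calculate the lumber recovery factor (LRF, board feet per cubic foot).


Formula: LRF = Lumber Output (BF) / Log Input (ft^3)
LRF = 822 BF / 108.3 ft^3
LRF = 7.59 BF/ft^3

7.59


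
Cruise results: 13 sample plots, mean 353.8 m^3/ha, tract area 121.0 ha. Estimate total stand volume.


Formula: Total Volume = Mean Volume per ha * Total Area
Total Volume = 353.8 m^3/ha * 121.0 ha
Total Volume = 42810 m^3

42810


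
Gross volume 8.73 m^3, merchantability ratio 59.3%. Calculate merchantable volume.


Formula: MV = V_total * (merchantable_pct / 100)
Merchantable fraction = 59.3% / 100 = 0.593
MV = 8.73 m^3 * 0.593 = 5.177 m^3

5.177


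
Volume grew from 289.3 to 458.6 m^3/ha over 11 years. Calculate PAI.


Formula: PAI = (V_T2 - V_T1) / (T2 - T1)
Volume increment = 458.6 - 289.3 = 169.3 m^3/ha
PAI = 169.3 / 11 = 15.39 m^3/ha/year

15.39


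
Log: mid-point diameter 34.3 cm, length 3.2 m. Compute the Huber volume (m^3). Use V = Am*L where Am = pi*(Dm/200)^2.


Huber: V = Am * L,  Am = pi*(Dm/200)^2
Am = pi*(34.3/200)^2 = 0.092401 m^2
V = 0.092401*3.2 = 0.2957 m^3

0.2957


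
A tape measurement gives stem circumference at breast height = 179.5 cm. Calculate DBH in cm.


Formula: DBH = C / pi
DBH = 179.5 / pi
pi = 3.14159...
DBH = 57.1 cm

57.1


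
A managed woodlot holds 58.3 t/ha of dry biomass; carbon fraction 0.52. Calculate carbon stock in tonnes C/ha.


Formula: Carbon Stock = Biomass * Carbon Fraction
C = 58.3 t/ha * 0.52
C = 30.3 t C/ha

30.3


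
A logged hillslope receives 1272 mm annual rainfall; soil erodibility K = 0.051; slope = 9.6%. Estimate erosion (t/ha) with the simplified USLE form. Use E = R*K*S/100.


Formula: E = R * K * S / 100  (simplified USLE)
R * K = 1272 * 0.051 = 64.872
E = 64.872 * 9.6 / 100 = 6.23 t/ha

6.23


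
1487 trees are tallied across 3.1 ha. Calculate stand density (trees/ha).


Formula: Stand Density = N_trees / Area_ha
Density = 1487 trees / 3.1 ha
Density = 480 trees/ha

480


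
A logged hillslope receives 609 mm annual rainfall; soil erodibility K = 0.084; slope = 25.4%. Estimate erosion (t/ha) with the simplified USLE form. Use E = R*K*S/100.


Formula: E = R * K * S / 100  (simplified USLE)
R * K = 609 * 0.084 = 51.156
E = 51.156 * 25.4 / 100 = 12.99 t/ha

12.99


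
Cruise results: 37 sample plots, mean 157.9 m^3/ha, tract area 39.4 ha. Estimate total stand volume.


Formula: Total Volume = Mean Volume per ha * Total Area
Total Volume = 157.9 m^3/ha * 39.4 ha
Total Volume = 6221 m^3

6221


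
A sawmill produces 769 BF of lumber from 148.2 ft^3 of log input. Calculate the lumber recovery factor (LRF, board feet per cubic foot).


Formula: LRF = Lumber Output (BF) / Log Input (ft^3)
LRF = 769 BF / 148.2 ft^3
LRF = 5.19 BF/ft^3

5.19


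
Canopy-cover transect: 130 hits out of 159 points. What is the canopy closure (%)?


Formula: Canopy closure = covered points / total points * 100
Closure = 130 / 159 * 100
Closure = 0.8176 * 100 = 81.8%

81.8


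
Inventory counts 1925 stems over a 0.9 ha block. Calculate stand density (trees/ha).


Formula: Stand Density = N_trees / Area_ha
Density = 1925 trees / 0.9 ha
Density = 2139 trees/ha

2139


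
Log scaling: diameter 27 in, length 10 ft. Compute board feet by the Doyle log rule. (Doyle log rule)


Doyle: BF = (D - 4)^2 * L / 16
Adjusted diameter = 27 - 4 = 23 in
(D-4)^2 = 23^2 = 529
BF = 529 * 10 / 16 = 331 BF

331


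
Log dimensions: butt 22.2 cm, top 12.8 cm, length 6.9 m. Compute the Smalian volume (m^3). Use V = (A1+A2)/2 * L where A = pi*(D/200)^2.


Smalian: V = (A1 + A2)/2 * L,  A = pi*(D/200)^2
A1 = pi*(22.2/200)^2 = 0.038708 m^2
A2 = pi*(12.8/200)^2 = 0.012868 m^2
V = (0.038708+0.012868)/2*6.9 = 0.1779 m^3

0.1779


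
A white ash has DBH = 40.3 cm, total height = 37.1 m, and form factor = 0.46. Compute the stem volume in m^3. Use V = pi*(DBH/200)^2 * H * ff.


Formula: V = pi * (DBH/200)^2 * H * ff
Radius = DBH/200 = 40.3/200 = 0.2015 m
Radius^2 = 0.2015^2 = 0.04060225 m^2
V = pi * 0.04060225 * 37.1 * 0.46
V = 2.177 m^3

2.177


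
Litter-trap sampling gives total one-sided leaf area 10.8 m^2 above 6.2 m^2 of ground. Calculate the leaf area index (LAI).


Formula: LAI = total leaf area / ground area  (dimensionless)
LAI = 10.8 m^2 / 6.2 m^2
LAI = 1.74

1.74


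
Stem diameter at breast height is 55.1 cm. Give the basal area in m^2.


Formula: BA = pi * (DBH/2)^2 / 10000  (cm^2 to m^2)
Radius = DBH/2 = 55.1/2 = 27.55 cm
BA = pi * 27.55^2 / 10000
   = 2384.4767 cm^2 / 10000
   = 0.2384 m^2

0.2384


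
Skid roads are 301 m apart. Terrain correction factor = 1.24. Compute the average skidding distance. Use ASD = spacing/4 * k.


Formula: ASD = (spacing / 4) * correction
Uncorrected distance = spacing / 4 = 301 / 4 = 75.25 m
ASD = 75.25 * 1.24 = 93 m

93


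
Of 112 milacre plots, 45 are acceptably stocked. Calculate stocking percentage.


Formula: Stocking % = stocked plots / total plots * 100
Stocking = 45 / 112 * 100
Stocking = 0.4018 * 100 = 40.2%

40.2


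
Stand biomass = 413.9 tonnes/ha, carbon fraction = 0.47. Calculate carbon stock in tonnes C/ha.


Formula: Carbon Stock = Biomass * Carbon Fraction
C = 413.9 t/ha * 0.47
C = 194.5 t C/ha

194.5


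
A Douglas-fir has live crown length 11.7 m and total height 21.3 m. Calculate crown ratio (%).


Formula: Crown Ratio = (Crown Length / Total Height) * 100
CR = (11.7 m / 21.3 m) * 100
CR = 0.5493 * 100 = 54.9%

54.9


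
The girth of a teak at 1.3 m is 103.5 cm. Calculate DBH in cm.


Formula: DBH = C / pi
DBH = 103.5 / pi
pi = 3.14159...
DBH = 32.9 cm

32.9


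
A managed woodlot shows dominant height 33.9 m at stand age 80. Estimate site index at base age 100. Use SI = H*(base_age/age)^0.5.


Formula: SI = H_dom * (base_age / age)^0.5
Age ratio = 100 / 80 = 1.25
sqrt(age_ratio) = 1.11803
SI = 33.9 * 1.11803 = 37.9 m

37.9


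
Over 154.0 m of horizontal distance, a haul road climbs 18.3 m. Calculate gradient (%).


Formula: Gradient = rise / run * 100
Gradient = 18.3 / 154.0 * 100 = 11.9%

11.9


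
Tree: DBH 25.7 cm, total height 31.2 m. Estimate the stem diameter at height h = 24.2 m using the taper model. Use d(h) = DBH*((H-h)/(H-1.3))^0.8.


Taper: d(h) = DBH * ((H - h) / (H - 1.3))^0.8
Numerator = H - h = 31.2 - 24.2 = 7.0 m
Denominator = H - 1.3 = 31.2 - 1.3 = 29.9 m
Ratio = 7.0 / 29.9 = 0.23411
d = 25.7 * 0.23411^0.8 = 8.0 cm

8.0


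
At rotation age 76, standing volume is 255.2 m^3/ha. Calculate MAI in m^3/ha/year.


Formula: MAI = Total Volume / Stand Age
MAI = 255.2 m^3/ha / 76 years
MAI = 3.36 m^3/ha/year

3.36


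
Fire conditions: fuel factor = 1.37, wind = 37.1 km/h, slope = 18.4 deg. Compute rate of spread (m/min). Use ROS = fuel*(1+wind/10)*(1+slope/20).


Formula: ROS = fuel * (1 + wind/10) * (1 + slope/20)
Wind factor = 1 + 37.1/10 = 4.71
Slope factor = 1 + 18.4/20 = 1.92
ROS = 1.37 * 4.71 * 1.92 = 12.39 m/min

12.39


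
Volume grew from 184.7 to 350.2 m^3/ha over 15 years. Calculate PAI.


Formula: PAI = (V_T2 - V_T1) / (T2 - T1)
Volume increment = 350.2 - 184.7 = 165.5 m^3/ha
PAI = 165.5 / 15 = 11.03 m^3/ha/year

11.03


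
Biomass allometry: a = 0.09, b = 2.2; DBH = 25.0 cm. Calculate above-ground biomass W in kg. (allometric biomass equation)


Formula: W = a * DBH^b  (allometric power law)
DBH^b = 25.0^2.2 = 1189.7837
W = 0.09 * 1189.7837 = 107.1 kg

107.1


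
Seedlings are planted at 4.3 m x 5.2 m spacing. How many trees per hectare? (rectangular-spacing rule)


Formula: TPH = 10000 m^2/ha / (spacing_x * spacing_y)
Area per tree = 4.3 m * 5.2 m = 22.36 m^2
TPH = 10000 / 22.36 = 447 trees/ha

447


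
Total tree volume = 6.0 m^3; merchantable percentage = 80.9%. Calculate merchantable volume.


Formula: MV = V_total * (merchantable_pct / 100)
Merchantable fraction = 80.9% / 100 = 0.809
MV = 6.0 m^3 * 0.809 = 4.854 m^3

4.854


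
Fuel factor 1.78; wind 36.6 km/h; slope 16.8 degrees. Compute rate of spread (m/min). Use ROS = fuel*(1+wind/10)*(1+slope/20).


Formula: ROS = fuel * (1 + wind/10) * (1 + slope/20)
Wind factor = 1 + 36.6/10 = 4.66
Slope factor = 1 + 16.8/20 = 1.84
ROS = 1.78 * 4.66 * 1.84 = 15.26 m/min

15.26


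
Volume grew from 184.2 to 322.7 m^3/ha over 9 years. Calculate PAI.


Formula: PAI = (V_T2 - V_T1) / (T2 - T1)
Volume increment = 322.7 - 184.2 = 138.5 m^3/ha
PAI = 138.5 / 9 = 15.39 m^3/ha/year

15.39


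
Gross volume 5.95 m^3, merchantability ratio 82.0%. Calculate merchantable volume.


Formula: MV = V_total * (merchantable_pct / 100)
Merchantable fraction = 82.0% / 100 = 0.82
MV = 5.95 m^3 * 0.82 = 4.879 m^3

4.879


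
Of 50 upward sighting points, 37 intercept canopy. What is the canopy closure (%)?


Formula: Canopy closure = covered points / total points * 100
Closure = 37 / 50 * 100
Closure = 0.74 * 100 = 74.0%

74.0


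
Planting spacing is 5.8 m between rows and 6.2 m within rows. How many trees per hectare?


Formula: TPH = 10000 m^2/ha / (spacing_x * spacing_y)
Area per tree = 5.8 m * 6.2 m = 35.96 m^2
TPH = 10000 / 35.96 = 278 trees/ha

278


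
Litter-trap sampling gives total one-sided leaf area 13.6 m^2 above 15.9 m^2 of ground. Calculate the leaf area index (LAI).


Formula: LAI = total leaf area / ground area  (dimensionless)
LAI = 13.6 m^2 / 15.9 m^2
LAI = 0.86

0.86


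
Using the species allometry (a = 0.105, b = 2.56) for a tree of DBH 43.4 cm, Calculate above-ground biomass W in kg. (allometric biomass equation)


Formula: W = a * DBH^b  (allometric power law)
DBH^b = 43.4^2.56 = 15558.7144
W = 0.105 * 15558.7144 = 1633.7 kg

1633.7


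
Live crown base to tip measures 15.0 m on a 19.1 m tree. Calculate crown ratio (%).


Formula: Crown Ratio = (Crown Length / Total Height) * 100
CR = (15.0 m / 19.1 m) * 100
CR = 0.7853 * 100 = 78.5%

78.5


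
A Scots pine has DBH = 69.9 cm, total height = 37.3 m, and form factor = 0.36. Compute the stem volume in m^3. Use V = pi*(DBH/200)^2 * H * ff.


Formula: V = pi * (DBH/200)^2 * H * ff
Radius = DBH/200 = 69.9/200 = 0.3495 m
Radius^2 = 0.3495^2 = 0.12215025 m^2
V = pi * 0.12215025 * 37.3 * 0.36
V = 5.153 m^3

5.153


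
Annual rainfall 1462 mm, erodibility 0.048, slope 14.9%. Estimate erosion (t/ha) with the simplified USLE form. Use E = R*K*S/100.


Formula: E = R * K * S / 100  (simplified USLE)
R * K = 1462 * 0.048 = 70.176
E = 70.176 * 14.9 / 100 = 10.46 t/ha

10.46


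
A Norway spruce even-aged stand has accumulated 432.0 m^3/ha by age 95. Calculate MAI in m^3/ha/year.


Formula: MAI = Total Volume / Stand Age
MAI = 432.0 m^3/ha / 95 years
MAI = 4.55 m^3/ha/year

4.55


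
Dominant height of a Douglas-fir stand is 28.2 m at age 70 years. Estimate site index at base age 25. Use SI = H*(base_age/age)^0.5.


Formula: SI = H_dom * (base_age / age)^0.5
Age ratio = 25 / 70 = 0.35714
sqrt(age_ratio) = 0.59761
SI = 28.2 * 0.59761 = 16.9 m

16.9


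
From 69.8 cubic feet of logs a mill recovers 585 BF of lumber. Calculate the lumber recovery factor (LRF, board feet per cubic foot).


Formula: LRF = Lumber Output (BF) / Log Input (ft^3)
LRF = 585 BF / 69.8 ft^3
LRF = 8.38 BF/ft^3

8.38


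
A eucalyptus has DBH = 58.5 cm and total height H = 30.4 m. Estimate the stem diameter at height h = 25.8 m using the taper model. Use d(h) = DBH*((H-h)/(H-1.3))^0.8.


Taper: d(h) = DBH * ((H - h) / (H - 1.3))^0.8
Numerator = H - h = 30.4 - 25.8 = 4.6 m
Denominator = H - 1.3 = 30.4 - 1.3 = 29.1 m
Ratio = 4.6 / 29.1 = 0.15808
d = 58.5 * 0.15808^0.8 = 13.4 cm

13.4


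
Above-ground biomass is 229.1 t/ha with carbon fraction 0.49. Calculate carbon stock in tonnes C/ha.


Formula: Carbon Stock = Biomass * Carbon Fraction
C = 229.1 t/ha * 0.49
C = 112.3 t C/ha

112.3


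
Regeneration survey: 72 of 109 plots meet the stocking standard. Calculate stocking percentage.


Formula: Stocking % = stocked plots / total plots * 100
Stocking = 72 / 109 * 100
Stocking = 0.6606 * 100 = 66.1%

66.1


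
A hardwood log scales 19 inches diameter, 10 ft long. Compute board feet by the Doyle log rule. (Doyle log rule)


Doyle: BF = (D - 4)^2 * L / 16
Adjusted diameter = 19 - 4 = 15 in
(D-4)^2 = 15^2 = 225
BF = 225 * 10 / 16 = 141 BF

141


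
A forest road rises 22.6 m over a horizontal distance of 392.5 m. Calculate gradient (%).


Formula: Gradient = rise / run * 100
Gradient = 22.6 / 392.5 * 100 = 5.8%

5.8


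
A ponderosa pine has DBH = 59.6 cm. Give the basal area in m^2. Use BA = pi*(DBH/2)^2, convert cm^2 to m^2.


Formula: BA = pi * (DBH/2)^2 / 10000  (cm^2 to m^2)
Radius = DBH/2 = 59.6/2 = 29.8 cm
BA = pi * 29.8^2 / 10000
   = 2789.8599 cm^2 / 10000
   = 0.279 m^2

0.279


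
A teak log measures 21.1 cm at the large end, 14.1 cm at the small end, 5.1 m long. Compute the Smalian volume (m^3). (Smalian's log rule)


Smalian: V = (A1 + A2)/2 * L,  A = pi*(D/200)^2
A1 = pi*(21.1/200)^2 = 0.034967 m^2
A2 = pi*(14.1/200)^2 = 0.015615 m^2
V = (0.034967+0.015615)/2*5.1 = 0.129 m^3

0.129


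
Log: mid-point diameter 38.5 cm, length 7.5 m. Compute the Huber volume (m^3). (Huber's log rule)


Huber: V = Am * L,  Am = pi*(Dm/200)^2
Am = pi*(38.5/200)^2 = 0.116416 m^2
V = 0.116416*7.5 = 0.8731 m^3

0.8731


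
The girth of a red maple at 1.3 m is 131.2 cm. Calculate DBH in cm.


Formula: DBH = C / pi
DBH = 131.2 / pi
pi = 3.14159...
DBH = 41.8 cm

41.8


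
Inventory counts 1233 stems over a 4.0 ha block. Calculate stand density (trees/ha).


Formula: Stand Density = N_trees / Area_ha
Density = 1233 trees / 4.0 ha
Density = 308 trees/ha

308


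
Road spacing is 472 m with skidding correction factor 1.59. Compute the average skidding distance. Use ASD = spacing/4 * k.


Formula: ASD = (spacing / 4) * correction
Uncorrected distance = spacing / 4 = 472 / 4 = 118 m
ASD = 118 * 1.59 = 188 m

188


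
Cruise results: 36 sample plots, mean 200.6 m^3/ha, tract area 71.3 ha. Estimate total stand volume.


Formula: Total Volume = Mean Volume per ha * Total Area
Total Volume = 200.6 m^3/ha * 71.3 ha
Total Volume = 14303 m^3

14303


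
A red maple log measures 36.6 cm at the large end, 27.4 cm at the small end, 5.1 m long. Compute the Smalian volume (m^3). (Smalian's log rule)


Smalian: V = (A1 + A2)/2 * L,  A = pi*(D/200)^2
A1 = pi*(36.6/200)^2 = 0.105209 m^2
A2 = pi*(27.4/200)^2 = 0.058965 m^2
V = (0.105209+0.058965)/2*5.1 = 0.4186 m^3

0.4186


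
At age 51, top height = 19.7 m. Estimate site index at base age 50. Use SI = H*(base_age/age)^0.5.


Formula: SI = H_dom * (base_age / age)^0.5
Age ratio = 50 / 51 = 0.98039
sqrt(age_ratio) = 0.99015
SI = 19.7 * 0.99015 = 19.5 m

19.5


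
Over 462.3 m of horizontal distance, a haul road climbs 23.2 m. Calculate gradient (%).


Formula: Gradient = rise / run * 100
Gradient = 23.2 / 462.3 * 100 = 5.0%

5.0


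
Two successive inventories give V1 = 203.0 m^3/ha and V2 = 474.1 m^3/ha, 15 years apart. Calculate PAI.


Formula: PAI = (V_T2 - V_T1) / (T2 - T1)
Volume increment = 474.1 - 203.0 = 271.1 m^3/ha
PAI = 271.1 / 15 = 18.07 m^3/ha/year

18.07


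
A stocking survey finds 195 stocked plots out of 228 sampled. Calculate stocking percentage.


Formula: Stocking % = stocked plots / total plots * 100
Stocking = 195 / 228 * 100
Stocking = 0.8553 * 100 = 85.5%

85.5


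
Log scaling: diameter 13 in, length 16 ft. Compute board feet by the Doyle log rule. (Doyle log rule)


Doyle: BF = (D - 4)^2 * L / 16
Adjusted diameter = 13 - 4 = 9 in
(D-4)^2 = 9^2 = 81
BF = 81 * 16 / 16 = 81 BF

81


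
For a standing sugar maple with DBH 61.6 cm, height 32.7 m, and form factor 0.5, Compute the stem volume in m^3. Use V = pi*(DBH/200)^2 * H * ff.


Formula: V = pi * (DBH/200)^2 * H * ff
Radius = DBH/200 = 61.6/200 = 0.308 m
Radius^2 = 0.308^2 = 0.094864 m^2
V = pi * 0.094864 * 32.7 * 0.5
V = 4.873 m^3

4.873


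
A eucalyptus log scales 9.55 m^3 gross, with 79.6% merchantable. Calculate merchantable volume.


Formula: MV = V_total * (merchantable_pct / 100)
Merchantable fraction = 79.6% / 100 = 0.796
MV = 9.55 m^3 * 0.796 = 7.602 m^3

7.602


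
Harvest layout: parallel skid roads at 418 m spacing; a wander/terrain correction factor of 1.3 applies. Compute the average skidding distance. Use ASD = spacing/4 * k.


Formula: ASD = (spacing / 4) * correction
Uncorrected distance = spacing / 4 = 418 / 4 = 104.5 m
ASD = 104.5 * 1.3 = 136 m

136


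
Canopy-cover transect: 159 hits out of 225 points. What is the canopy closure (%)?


Formula: Canopy closure = covered points / total points * 100
Closure = 159 / 225 * 100
Closure = 0.7067 * 100 = 70.7%

70.7


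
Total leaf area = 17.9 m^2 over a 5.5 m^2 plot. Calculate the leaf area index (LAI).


Formula: LAI = total leaf area / ground area  (dimensionless)
LAI = 17.9 m^2 / 5.5 m^2
LAI = 3.25

3.25


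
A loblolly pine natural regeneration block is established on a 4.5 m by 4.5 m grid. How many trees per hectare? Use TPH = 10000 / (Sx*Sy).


Formula: TPH = 10000 m^2/ha / (spacing_x * spacing_y)
Area per tree = 4.5 m * 4.5 m = 20.25 m^2
TPH = 10000 / 20.25 = 494 trees/ha

494


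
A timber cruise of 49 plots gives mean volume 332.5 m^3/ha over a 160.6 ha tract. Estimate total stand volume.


Formula: Total Volume = Mean Volume per ha * Total Area
Total Volume = 332.5 m^3/ha * 160.6 ha
Total Volume = 53400 m^3

53400


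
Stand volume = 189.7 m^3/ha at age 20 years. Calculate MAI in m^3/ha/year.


Formula: MAI = Total Volume / Stand Age
MAI = 189.7 m^3/ha / 20 years
MAI = 9.49 m^3/ha/year

9.49


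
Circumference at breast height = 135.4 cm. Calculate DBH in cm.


Formula: DBH = C / pi
DBH = 135.4 / pi
pi = 3.14159...
DBH = 43.1 cm

43.1


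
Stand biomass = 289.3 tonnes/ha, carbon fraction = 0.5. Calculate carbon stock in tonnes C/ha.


Formula: Carbon Stock = Biomass * Carbon Fraction
C = 289.3 t/ha * 0.5
C = 144.7 t C/ha

144.7


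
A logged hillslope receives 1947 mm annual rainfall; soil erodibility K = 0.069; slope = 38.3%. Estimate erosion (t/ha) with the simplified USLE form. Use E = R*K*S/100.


Formula: E = R * K * S / 100  (simplified USLE)
R * K = 1947 * 0.069 = 134.343
E = 134.343 * 38.3 / 100 = 51.45 t/ha

51.45


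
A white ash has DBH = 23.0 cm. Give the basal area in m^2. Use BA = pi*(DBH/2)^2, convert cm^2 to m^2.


Formula: BA = pi * (DBH/2)^2 / 10000  (cm^2 to m^2)
Radius = DBH/2 = 23.0/2 = 11.5 cm
BA = pi * 11.5^2 / 10000
   = 415.4756 cm^2 / 10000
   = 0.0415 m^2

0.0415


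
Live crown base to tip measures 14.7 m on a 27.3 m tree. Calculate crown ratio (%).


Formula: Crown Ratio = (Crown Length / Total Height) * 100
CR = (14.7 m / 27.3 m) * 100
CR = 0.5385 * 100 = 53.8%

53.8


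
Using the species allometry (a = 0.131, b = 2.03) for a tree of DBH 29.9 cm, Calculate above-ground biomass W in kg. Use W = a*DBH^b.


Formula: W = a * DBH^b  (allometric power law)
DBH^b = 29.9^2.03 = 989.9483
W = 0.131 * 989.9483 = 129.7 kg

129.7


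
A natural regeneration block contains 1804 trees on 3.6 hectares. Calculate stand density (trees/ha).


Formula: Stand Density = N_trees / Area_ha
Density = 1804 trees / 3.6 ha
Density = 501 trees/ha

501


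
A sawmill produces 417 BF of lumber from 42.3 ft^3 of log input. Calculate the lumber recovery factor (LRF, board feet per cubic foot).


Formula: LRF = Lumber Output (BF) / Log Input (ft^3)
LRF = 417 BF / 42.3 ft^3
LRF = 9.86 BF/ft^3

9.86


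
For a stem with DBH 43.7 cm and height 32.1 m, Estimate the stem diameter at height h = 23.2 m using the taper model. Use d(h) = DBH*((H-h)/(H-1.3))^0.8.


Taper: d(h) = DBH * ((H - h) / (H - 1.3))^0.8
Numerator = H - h = 32.1 - 23.2 = 8.9 m
Denominator = H - 1.3 = 32.1 - 1.3 = 30.8 m
Ratio = 8.9 / 30.8 = 0.28896
d = 43.7 * 0.28896^0.8 = 16.2 cm

16.2


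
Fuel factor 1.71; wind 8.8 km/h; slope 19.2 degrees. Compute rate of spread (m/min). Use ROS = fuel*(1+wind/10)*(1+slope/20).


Formula: ROS = fuel * (1 + wind/10) * (1 + slope/20)
Wind factor = 1 + 8.8/10 = 1.88
Slope factor = 1 + 19.2/20 = 1.96
ROS = 1.71 * 1.88 * 1.96 = 6.3 m/min

6.3


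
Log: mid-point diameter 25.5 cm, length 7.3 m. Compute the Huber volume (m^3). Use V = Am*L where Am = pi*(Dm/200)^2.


Huber: V = Am * L,  Am = pi*(Dm/200)^2
Am = pi*(25.5/200)^2 = 0.051071 m^2
V = 0.051071*7.3 = 0.3728 m^3

0.3728


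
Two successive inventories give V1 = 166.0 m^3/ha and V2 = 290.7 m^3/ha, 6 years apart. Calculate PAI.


Formula: PAI = (V_T2 - V_T1) / (T2 - T1)
Volume increment = 290.7 - 166.0 = 124.7 m^3/ha
PAI = 124.7 / 6 = 20.78 m^3/ha/year

20.78


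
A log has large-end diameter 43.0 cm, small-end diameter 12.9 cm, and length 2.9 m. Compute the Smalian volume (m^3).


Smalian: V = (A1 + A2)/2 * L,  A = pi*(D/200)^2
A1 = pi*(43.0/200)^2 = 0.14522 m^2
A2 = pi*(12.9/200)^2 = 0.01307 m^2
V = (0.14522+0.01307)/2*2.9 = 0.2295 m^3

0.2295


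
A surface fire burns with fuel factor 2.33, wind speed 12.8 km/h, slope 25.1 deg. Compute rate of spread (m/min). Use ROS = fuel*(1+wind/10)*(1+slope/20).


Formula: ROS = fuel * (1 + wind/10) * (1 + slope/20)
Wind factor = 1 + 12.8/10 = 2.28
Slope factor = 1 + 25.1/20 = 2.255
ROS = 2.33 * 2.28 * 2.255 = 11.98 m/min

11.98


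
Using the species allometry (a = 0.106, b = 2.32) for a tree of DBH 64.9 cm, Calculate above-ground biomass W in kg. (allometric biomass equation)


Formula: W = a * DBH^b  (allometric power law)
DBH^b = 64.9^2.32 = 16010.6033
W = 0.106 * 16010.6033 = 1697.1 kg

1697.1


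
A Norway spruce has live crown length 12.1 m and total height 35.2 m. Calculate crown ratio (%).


Formula: Crown Ratio = (Crown Length / Total Height) * 100
CR = (12.1 m / 35.2 m) * 100
CR = 0.3437 * 100 = 34.4%

34.4


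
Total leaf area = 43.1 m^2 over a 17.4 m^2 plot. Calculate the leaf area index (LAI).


Formula: LAI = total leaf area / ground area  (dimensionless)
LAI = 43.1 m^2 / 17.4 m^2
LAI = 2.48

2.48


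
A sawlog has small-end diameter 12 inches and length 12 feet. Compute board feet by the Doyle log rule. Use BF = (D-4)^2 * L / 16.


Doyle: BF = (D - 4)^2 * L / 16
Adjusted diameter = 12 - 4 = 8 in
(D-4)^2 = 8^2 = 64
BF = 64 * 12 / 16 = 48 BF

48


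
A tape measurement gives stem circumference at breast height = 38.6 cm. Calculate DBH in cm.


Formula: DBH = C / pi
DBH = 38.6 / pi
pi = 3.14159...
DBH = 12.3 cm

12.3


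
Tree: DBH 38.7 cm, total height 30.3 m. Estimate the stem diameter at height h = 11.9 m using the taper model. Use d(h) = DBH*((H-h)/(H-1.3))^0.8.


Taper: d(h) = DBH * ((H - h) / (H - 1.3))^0.8
Numerator = H - h = 30.3 - 11.9 = 18.4 m
Denominator = H - 1.3 = 30.3 - 1.3 = 29.0 m
Ratio = 18.4 / 29.0 = 0.63448
d = 38.7 * 0.63448^0.8 = 26.9 cm

26.9


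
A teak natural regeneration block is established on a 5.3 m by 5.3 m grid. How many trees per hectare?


Formula: TPH = 10000 m^2/ha / (spacing_x * spacing_y)
Area per tree = 5.3 m * 5.3 m = 28.09 m^2
TPH = 10000 / 28.09 = 356 trees/ha

356


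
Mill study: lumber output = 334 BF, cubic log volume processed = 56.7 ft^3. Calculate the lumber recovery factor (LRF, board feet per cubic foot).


Formula: LRF = Lumber Output (BF) / Log Input (ft^3)
LRF = 334 BF / 56.7 ft^3
LRF = 5.89 BF/ft^3

5.89


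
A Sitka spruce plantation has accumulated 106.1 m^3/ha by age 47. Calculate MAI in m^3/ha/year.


Formula: MAI = Total Volume / Stand Age
MAI = 106.1 m^3/ha / 47 years
MAI = 2.26 m^3/ha/year

2.26


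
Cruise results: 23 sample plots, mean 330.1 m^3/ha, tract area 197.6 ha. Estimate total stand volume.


Formula: Total Volume = Mean Volume per ha * Total Area
Total Volume = 330.1 m^3/ha * 197.6 ha
Total Volume = 65228 m^3

65228


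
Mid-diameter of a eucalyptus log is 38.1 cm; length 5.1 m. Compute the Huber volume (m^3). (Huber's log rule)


Huber: V = Am * L,  Am = pi*(Dm/200)^2
Am = pi*(38.1/200)^2 = 0.114009 m^2
V = 0.114009*5.1 = 0.5814 m^3

0.5814


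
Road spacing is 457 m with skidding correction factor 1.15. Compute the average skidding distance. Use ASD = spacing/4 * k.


Formula: ASD = (spacing / 4) * correction
Uncorrected distance = spacing / 4 = 457 / 4 = 114.25 m
ASD = 114.25 * 1.15 = 131 m

131


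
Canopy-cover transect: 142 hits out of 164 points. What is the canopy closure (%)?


Formula: Canopy closure = covered points / total points * 100
Closure = 142 / 164 * 100
Closure = 0.8659 * 100 = 86.6%

86.6


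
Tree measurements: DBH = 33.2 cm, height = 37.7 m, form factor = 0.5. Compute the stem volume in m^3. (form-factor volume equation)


Formula: V = pi * (DBH/200)^2 * H * ff
Radius = DBH/200 = 33.2/200 = 0.166 m
Radius^2 = 0.166^2 = 0.027556 m^2
V = pi * 0.027556 * 37.7 * 0.5
V = 1.632 m^3

1.632


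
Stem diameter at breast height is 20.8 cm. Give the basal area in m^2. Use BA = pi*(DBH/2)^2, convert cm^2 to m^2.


Formula: BA = pi * (DBH/2)^2 / 10000  (cm^2 to m^2)
Radius = DBH/2 = 20.8/2 = 10.4 cm
BA = pi * 10.4^2 / 10000
   = 339.7947 cm^2 / 10000
   = 0.034 m^2

0.034


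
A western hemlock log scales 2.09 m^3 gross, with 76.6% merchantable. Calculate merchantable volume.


Formula: MV = V_total * (merchantable_pct / 100)
Merchantable fraction = 76.6% / 100 = 0.766
MV = 2.09 m^3 * 0.766 = 1.601 m^3

1.601


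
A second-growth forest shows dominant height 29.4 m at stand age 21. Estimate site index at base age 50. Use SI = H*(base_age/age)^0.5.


Formula: SI = H_dom * (base_age / age)^0.5
Age ratio = 50 / 21 = 2.38095
sqrt(age_ratio) = 1.54303
SI = 29.4 * 1.54303 = 45.4 m

45.4


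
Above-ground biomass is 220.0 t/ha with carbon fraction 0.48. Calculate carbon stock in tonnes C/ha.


Formula: Carbon Stock = Biomass * Carbon Fraction
C = 220.0 t/ha * 0.48
C = 105.6 t C/ha

105.6


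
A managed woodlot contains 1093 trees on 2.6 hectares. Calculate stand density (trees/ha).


Formula: Stand Density = N_trees / Area_ha
Density = 1093 trees / 2.6 ha
Density = 420 trees/ha

420


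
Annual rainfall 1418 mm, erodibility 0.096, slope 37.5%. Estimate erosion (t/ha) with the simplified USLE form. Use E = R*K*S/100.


Formula: E = R * K * S / 100  (simplified USLE)
R * K = 1418 * 0.096 = 136.128
E = 136.128 * 37.5 / 100 = 51.05 t/ha

51.05


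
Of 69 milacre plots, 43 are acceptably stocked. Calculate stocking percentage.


Formula: Stocking % = stocked plots / total plots * 100
Stocking = 43 / 69 * 100
Stocking = 0.6232 * 100 = 62.3%

62.3


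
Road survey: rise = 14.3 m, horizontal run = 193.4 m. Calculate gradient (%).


Formula: Gradient = rise / run * 100
Gradient = 14.3 / 193.4 * 100 = 7.4%

7.4


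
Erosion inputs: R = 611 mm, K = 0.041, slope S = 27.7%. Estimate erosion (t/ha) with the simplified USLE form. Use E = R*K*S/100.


Formula: E = R * K * S / 100  (simplified USLE)
R * K = 611 * 0.041 = 25.051
E = 25.051 * 27.7 / 100 = 6.94 t/ha

6.94


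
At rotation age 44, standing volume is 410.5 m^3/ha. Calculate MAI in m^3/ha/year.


Formula: MAI = Total Volume / Stand Age
MAI = 410.5 m^3/ha / 44 years
MAI = 9.33 m^3/ha/year

9.33


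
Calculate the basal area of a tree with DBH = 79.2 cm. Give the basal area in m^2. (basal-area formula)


Formula: BA = pi * (DBH/2)^2 / 10000  (cm^2 to m^2)
Radius = DBH/2 = 79.2/2 = 39.6 cm
BA = pi * 39.6^2 / 10000
   = 4926.5199 cm^2 / 10000
   = 0.4927 m^2

0.4927


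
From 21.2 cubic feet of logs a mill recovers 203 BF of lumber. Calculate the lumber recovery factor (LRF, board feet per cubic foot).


Formula: LRF = Lumber Output (BF) / Log Input (ft^3)
LRF = 203 BF / 21.2 ft^3
LRF = 9.58 BF/ft^3

9.58


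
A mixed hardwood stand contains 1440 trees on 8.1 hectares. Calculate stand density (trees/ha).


Formula: Stand Density = N_trees / Area_ha
Density = 1440 trees / 8.1 ha
Density = 178 trees/ha

178


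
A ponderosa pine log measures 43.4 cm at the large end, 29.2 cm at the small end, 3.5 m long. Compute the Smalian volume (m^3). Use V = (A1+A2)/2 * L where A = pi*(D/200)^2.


Smalian: V = (A1 + A2)/2 * L,  A = pi*(D/200)^2
A1 = pi*(43.4/200)^2 = 0.147934 m^2
A2 = pi*(29.2/200)^2 = 0.066966 m^2
V = (0.147934+0.066966)/2*3.5 = 0.3761 m^3

0.3761


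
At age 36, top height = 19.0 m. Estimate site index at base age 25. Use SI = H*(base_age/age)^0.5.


Formula: SI = H_dom * (base_age / age)^0.5
Age ratio = 25 / 36 = 0.69444
sqrt(age_ratio) = 0.83333
SI = 19.0 * 0.83333 = 15.8 m

15.8


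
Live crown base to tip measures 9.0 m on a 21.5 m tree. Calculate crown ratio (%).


Formula: Crown Ratio = (Crown Length / Total Height) * 100
CR = (9.0 m / 21.5 m) * 100
CR = 0.4186 * 100 = 41.9%

41.9


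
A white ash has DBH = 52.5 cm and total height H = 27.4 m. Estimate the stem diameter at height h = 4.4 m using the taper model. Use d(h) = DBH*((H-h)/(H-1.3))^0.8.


Taper: d(h) = DBH * ((H - h) / (H - 1.3))^0.8
Numerator = H - h = 27.4 - 4.4 = 23.0 m
Denominator = H - 1.3 = 27.4 - 1.3 = 26.1 m
Ratio = 23.0 / 26.1 = 0.88123
d = 52.5 * 0.88123^0.8 = 47.4 cm

47.4


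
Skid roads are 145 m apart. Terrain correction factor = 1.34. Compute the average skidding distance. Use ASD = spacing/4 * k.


Formula: ASD = (spacing / 4) * correction
Uncorrected distance = spacing / 4 = 145 / 4 = 36.25 m
ASD = 36.25 * 1.34 = 49 m

49


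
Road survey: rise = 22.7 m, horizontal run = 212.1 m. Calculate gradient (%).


Formula: Gradient = rise / run * 100
Gradient = 22.7 / 212.1 * 100 = 10.7%

10.7


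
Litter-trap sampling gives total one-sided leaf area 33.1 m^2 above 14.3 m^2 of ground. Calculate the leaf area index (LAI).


Formula: LAI = total leaf area / ground area  (dimensionless)
LAI = 33.1 m^2 / 14.3 m^2
LAI = 2.31

2.31


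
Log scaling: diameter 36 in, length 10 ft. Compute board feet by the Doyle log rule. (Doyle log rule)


Doyle: BF = (D - 4)^2 * L / 16
Adjusted diameter = 36 - 4 = 32 in
(D-4)^2 = 32^2 = 1024
BF = 1024 * 10 / 16 = 640 BF

640


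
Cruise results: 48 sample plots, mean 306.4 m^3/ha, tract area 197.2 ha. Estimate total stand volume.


Formula: Total Volume = Mean Volume per ha * Total Area
Total Volume = 306.4 m^3/ha * 197.2 ha
Total Volume = 60422 m^3

60422


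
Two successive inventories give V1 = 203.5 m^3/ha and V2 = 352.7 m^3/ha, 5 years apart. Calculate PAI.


Formula: PAI = (V_T2 - V_T1) / (T2 - T1)
Volume increment = 352.7 - 203.5 = 149.2 m^3/ha
PAI = 149.2 / 5 = 29.84 m^3/ha/year

29.84


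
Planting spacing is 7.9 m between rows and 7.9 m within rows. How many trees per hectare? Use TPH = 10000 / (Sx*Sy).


Formula: TPH = 10000 m^2/ha / (spacing_x * spacing_y)
Area per tree = 7.9 m * 7.9 m = 62.41 m^2
TPH = 10000 / 62.41 = 160 trees/ha

160


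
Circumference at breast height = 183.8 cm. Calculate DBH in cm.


Formula: DBH = C / pi
DBH = 183.8 / pi
pi = 3.14159...
DBH = 58.5 cm

58.5


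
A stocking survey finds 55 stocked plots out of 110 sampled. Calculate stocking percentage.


Formula: Stocking % = stocked plots / total plots * 100
Stocking = 55 / 110 * 100
Stocking = 0.5 * 100 = 50.0%

50.0


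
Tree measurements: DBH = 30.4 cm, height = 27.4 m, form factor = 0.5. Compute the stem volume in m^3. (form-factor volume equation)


Formula: V = pi * (DBH/200)^2 * H * ff
Radius = DBH/200 = 30.4/200 = 0.152 m
Radius^2 = 0.152^2 = 0.023104 m^2
V = pi * 0.023104 * 27.4 * 0.5
V = 0.994 m^3

0.994


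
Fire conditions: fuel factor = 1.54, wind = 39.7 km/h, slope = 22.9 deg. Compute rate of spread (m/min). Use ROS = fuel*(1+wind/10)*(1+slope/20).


Formula: ROS = fuel * (1 + wind/10) * (1 + slope/20)
Wind factor = 1 + 39.7/10 = 4.97
Slope factor = 1 + 22.9/20 = 2.145
ROS = 1.54 * 4.97 * 2.145 = 16.42 m/min

16.42
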